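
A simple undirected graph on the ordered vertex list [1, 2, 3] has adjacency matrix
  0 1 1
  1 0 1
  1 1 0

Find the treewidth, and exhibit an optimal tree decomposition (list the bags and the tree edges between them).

With just one bag of size 3, the width is 3 − 1 = 2, so tw(G) ≤ 2. For the lower bound, the 3 vertices {1, 2, 3} are pairwise adjacent, and any tree decomposition puts a clique entirely inside one bag — forcing width ≥ 2. Combining the bounds, tw(G) = 2.

Treewidth 2.
Bags: B1 = {1, 2, 3}
Tree: (single bag)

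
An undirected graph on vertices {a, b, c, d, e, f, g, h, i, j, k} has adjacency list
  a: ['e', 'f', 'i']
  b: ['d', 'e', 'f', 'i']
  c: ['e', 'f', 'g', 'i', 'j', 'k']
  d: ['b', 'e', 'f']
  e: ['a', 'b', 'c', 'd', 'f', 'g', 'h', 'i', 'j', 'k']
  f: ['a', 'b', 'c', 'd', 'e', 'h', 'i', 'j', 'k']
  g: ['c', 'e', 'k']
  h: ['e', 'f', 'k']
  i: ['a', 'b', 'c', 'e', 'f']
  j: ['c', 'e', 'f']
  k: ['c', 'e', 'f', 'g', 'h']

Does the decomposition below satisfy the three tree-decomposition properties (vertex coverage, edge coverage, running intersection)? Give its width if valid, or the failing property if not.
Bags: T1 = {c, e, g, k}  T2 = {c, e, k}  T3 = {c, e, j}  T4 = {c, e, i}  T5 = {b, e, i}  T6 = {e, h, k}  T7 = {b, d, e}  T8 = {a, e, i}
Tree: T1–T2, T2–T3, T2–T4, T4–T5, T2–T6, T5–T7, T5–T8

A tree decomposition must satisfy three properties: every vertex lies in some bag; for every edge, both endpoints lie together in some bag; and for every vertex, the bags containing it form a connected subtree. Here vertex f appears in no bag, so the decomposition is invalid.

No — vertex f appears in no bag.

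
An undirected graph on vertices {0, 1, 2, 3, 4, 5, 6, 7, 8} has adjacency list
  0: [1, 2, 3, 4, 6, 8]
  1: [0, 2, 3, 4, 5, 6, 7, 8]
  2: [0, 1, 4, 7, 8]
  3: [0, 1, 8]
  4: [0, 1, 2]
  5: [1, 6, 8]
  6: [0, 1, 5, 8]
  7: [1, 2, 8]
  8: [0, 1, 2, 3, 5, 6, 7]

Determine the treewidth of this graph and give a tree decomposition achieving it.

Every bag has size at most 4, so the width is 4 − 1 = 3 and tw(G) ≤ 3. On the other hand G contains the 4-clique {0, 1, 2, 8}. A clique must lie in a single bag of any decomposition, so no decomposition can have width below 3. Hence tw(G) = 3 exactly.

Treewidth 3.
Bags: B1 = {0, 1, 2, 8}  B2 = {0, 1, 3, 8}  B3 = {0, 1, 6, 8}  B4 = {0, 1, 2, 4}  B5 = {1, 5, 6, 8}  B6 = {1, 2, 7, 8}
Tree: B1–B2, B2–B3, B1–B4, B3–B5, B1–B6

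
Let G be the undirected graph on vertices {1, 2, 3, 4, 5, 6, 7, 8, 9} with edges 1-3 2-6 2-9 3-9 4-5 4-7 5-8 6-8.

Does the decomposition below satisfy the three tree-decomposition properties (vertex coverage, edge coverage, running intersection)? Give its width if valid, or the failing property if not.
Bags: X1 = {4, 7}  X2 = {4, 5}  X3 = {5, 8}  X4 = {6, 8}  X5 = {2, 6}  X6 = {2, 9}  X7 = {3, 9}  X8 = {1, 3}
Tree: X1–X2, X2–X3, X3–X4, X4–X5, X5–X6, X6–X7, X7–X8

Checking the three conditions: (i) the bags cover all of {1, 2, 3, 4, 5, 6, 7, 8, 9}; (ii) for each edge, some bag contains both endpoints; (iii) the bags containing any fixed vertex form a subtree. All hold, so the decomposition is valid with width 2 − 1 = 1.

Yes; width 1.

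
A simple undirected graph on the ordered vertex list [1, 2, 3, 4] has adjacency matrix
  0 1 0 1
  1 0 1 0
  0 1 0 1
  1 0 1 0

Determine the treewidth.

A width-2 tree decomposition is:
Bags: B1 = {1, 3, 4}  B2 = {1, 2, 3}
Tree: B1–B2
Each bag holds 3 vertices, so the decomposition has width 2, which upper-bounds the treewidth. The edges 3–4–1–2–3 form a cycle, so G is not a tree and its treewidth is at least 2. The upper and lower bounds meet at 2, so that is the treewidth.

2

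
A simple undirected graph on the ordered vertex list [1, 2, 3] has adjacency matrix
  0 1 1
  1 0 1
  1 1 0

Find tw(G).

2

A width-2 tree decomposition is:
Bags: B1 = {1, 2, 3}
Tree: (single bag)
With just one bag of size 3, the width is 3 − 1 = 2, so tw(G) ≤ 2. Conversely, {1, 2, 3} is a clique of size 3, and the vertices of any clique must share a bag in every tree decomposition; so some bag has ≥ 3 vertices and tw(G) ≥ 2. Therefore the treewidth is 2.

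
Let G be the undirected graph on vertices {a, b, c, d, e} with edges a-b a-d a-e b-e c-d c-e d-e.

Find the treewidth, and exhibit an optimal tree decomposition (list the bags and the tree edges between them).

The largest bag has 3 vertices, giving width 2; this decomposition certifies tw(G) ≤ 2. For the lower bound, the 3 vertices {c, d, e} are pairwise adjacent, and any tree decomposition puts a clique entirely inside one bag — forcing width ≥ 2. The upper and lower bounds meet at 2, so that is the treewidth.

Treewidth 2.
One optimal decomposition is:
Bags: B1 = {c, d, e}  B2 = {a, d, e}  B3 = {a, b, e}
Tree: B1–B2, B2–B3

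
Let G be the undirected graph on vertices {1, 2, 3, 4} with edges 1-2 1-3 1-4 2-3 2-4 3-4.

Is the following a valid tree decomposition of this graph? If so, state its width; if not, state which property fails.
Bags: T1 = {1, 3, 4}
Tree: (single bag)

A tree decomposition must satisfy three properties: every vertex lies in some bag; for every edge, both endpoints lie together in some bag; and for every vertex, the bags containing it form a connected subtree. Here vertex 2 appears in no bag, so the decomposition is invalid.

No — vertex 2 appears in no bag.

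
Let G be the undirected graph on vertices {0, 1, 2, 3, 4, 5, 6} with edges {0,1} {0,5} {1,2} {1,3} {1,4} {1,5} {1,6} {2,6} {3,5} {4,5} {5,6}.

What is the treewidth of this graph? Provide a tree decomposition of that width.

The largest bag has 3 vertices, giving width 2; this decomposition certifies tw(G) ≤ 2. Conversely, {1, 2, 6} is a clique of size 3, and the vertices of any clique must share a bag in every tree decomposition; so some bag has ≥ 3 vertices and tw(G) ≥ 2. The upper and lower bounds meet at 2, so that is the treewidth.

Treewidth 2.
One optimal decomposition is:
Bags: B1 = {1, 5, 6}  B2 = {1, 3, 5}  B3 = {1, 2, 6}  B4 = {1, 4, 5}  B5 = {0, 1, 5}
Tree: B1–B2, B1–B3, B1–B4, B1–B5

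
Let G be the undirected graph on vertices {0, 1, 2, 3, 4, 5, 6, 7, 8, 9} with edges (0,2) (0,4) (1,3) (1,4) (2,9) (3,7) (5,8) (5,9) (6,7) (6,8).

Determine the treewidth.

2

A width-2 tree decomposition is:
Bags: B1 = {6, 7, 8}  B2 = {5, 7, 8}  B3 = {5, 7, 9}  B4 = {2, 7, 9}  B5 = {0, 2, 7}  B6 = {0, 4, 7}  B7 = {1, 4, 7}  B8 = {1, 3, 7}
Tree: B1–B2, B2–B3, B3–B4, B4–B5, B5–B6, B6–B7, B7–B8
Each bag holds 3 vertices, so the decomposition has width 2, which upper-bounds the treewidth. For the lower bound, G contains the cycle 7–6–8–5–9–2–0–4–1–3–7, so G is not a forest; only forests have treewidth ≤ 1, hence tw(G) ≥ 2. Hence tw(G) = 2 exactly.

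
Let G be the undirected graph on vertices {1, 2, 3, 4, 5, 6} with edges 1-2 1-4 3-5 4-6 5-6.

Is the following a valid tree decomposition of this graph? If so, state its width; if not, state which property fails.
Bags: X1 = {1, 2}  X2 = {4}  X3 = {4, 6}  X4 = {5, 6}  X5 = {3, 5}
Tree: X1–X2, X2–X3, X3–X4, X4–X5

A tree decomposition must satisfy three properties: every vertex lies in some bag; for every edge, both endpoints lie together in some bag; and for every vertex, the bags containing it form a connected subtree. Here edge (1,4) lies in no bag, so the decomposition is invalid.

No — edge (1,4) lies in no bag.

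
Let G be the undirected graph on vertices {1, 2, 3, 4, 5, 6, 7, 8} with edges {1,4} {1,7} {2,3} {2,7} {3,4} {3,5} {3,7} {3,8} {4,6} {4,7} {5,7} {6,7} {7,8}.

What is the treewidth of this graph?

A width-2 tree decomposition is:
Bags: B1 = {3, 7, 8}  B2 = {3, 4, 7}  B3 = {1, 4, 7}  B4 = {3, 5, 7}  B5 = {2, 3, 7}  B6 = {4, 6, 7}
Tree: B1–B2, B2–B3, B1–B4, B4–B5, B3–B6
Every bag has size at most 3, so the width is 3 − 1 = 2 and tw(G) ≤ 2. On the other hand G contains the 3-clique {1, 4, 7}. A clique must lie in a single bag of any decomposition, so no decomposition can have width below 2. Therefore the treewidth is 2.

2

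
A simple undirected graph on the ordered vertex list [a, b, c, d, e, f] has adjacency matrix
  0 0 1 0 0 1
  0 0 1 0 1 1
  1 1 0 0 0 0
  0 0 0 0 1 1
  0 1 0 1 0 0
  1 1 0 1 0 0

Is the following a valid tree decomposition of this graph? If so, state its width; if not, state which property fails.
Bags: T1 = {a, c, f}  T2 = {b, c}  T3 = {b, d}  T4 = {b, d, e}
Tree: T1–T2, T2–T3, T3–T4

A tree decomposition must satisfy three properties: every vertex lies in some bag; for every edge, both endpoints lie together in some bag; and for every vertex, the bags containing it form a connected subtree. Here edge (f,b) lies in no bag, so the decomposition is invalid.

No — edge (f,b) lies in no bag.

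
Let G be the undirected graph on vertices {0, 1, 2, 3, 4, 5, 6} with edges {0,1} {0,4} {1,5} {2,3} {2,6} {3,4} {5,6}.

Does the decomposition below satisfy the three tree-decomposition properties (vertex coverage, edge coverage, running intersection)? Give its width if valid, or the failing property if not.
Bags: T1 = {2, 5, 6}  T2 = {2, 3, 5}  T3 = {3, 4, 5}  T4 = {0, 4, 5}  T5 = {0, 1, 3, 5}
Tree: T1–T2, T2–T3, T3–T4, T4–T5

No — bags containing vertex 3 are not connected in the tree.

A tree decomposition must satisfy three properties: every vertex lies in some bag; for every edge, both endpoints lie together in some bag; and for every vertex, the bags containing it form a connected subtree. Here bags containing vertex 3 are not connected in the tree, so the decomposition is invalid.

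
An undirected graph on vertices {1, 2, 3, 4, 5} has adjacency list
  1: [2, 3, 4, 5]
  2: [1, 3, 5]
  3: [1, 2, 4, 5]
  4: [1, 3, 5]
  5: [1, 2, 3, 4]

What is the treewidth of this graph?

A width-3 tree decomposition is:
Bags: B1 = {1, 3, 4, 5}  B2 = {1, 2, 3, 5}
Tree: B1–B2
The largest bag has 4 vertices, giving width 3; this decomposition certifies tw(G) ≤ 3. For the lower bound, the 4 vertices {1, 2, 3, 5} are pairwise adjacent, and any tree decomposition puts a clique entirely inside one bag — forcing width ≥ 3. The upper and lower bounds meet at 3, so that is the treewidth.

3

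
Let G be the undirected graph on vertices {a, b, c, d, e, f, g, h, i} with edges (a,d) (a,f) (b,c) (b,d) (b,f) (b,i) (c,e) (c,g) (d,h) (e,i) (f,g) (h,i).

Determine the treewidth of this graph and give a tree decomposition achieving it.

Each bag holds 4 vertices, so the decomposition has width 3, which upper-bounds the treewidth. For the lower bound: the 4 vertex sets {a,d,h}, {f}, {b}, {c,e,g,i} are disjoint, each induces a connected subgraph, and every pair is joined by at least one edge of G. Contracting each set to a single vertex therefore yields K_{4} as a minor, and since treewidth is minor-monotone, tw(G) ≥ tw(K_{4}) = 3. The upper and lower bounds meet at 3, so that is the treewidth.

Treewidth 3.
One optimal decomposition is:
Bags: B1 = {a, d, f, h}  B2 = {b, d, f, h}  B3 = {b, f, h, i}  B4 = {b, f, g, i}  B5 = {b, c, g, i}  B6 = {c, e, g, i}
Tree: B1–B2, B2–B3, B3–B4, B4–B5, B5–B6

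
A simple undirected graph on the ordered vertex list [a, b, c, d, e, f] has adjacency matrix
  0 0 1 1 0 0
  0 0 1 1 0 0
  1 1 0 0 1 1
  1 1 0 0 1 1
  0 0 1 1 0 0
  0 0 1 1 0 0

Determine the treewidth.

2

A width-2 tree decomposition is:
Bags: B1 = {c, d, e}  B2 = {a, c, d}  B3 = {b, c, d}  B4 = {c, d, f}
Tree: B1–B2, B2–B3, B3–B4
Every bag has size at most 3, so the width is 3 − 1 = 2 and tw(G) ≤ 2. Since c–e–d–a–c is a cycle in G, G is not acyclic. Forests are exactly the graphs of treewidth ≤ 1, so tw(G) ≥ 2. Therefore the treewidth is 2.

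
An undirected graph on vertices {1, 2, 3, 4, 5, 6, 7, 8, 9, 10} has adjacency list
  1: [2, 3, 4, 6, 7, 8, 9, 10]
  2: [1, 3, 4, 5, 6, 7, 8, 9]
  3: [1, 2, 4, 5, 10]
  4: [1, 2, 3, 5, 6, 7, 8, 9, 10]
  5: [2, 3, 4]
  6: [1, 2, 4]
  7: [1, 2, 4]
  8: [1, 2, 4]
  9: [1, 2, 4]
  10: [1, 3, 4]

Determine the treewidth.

3

A width-3 tree decomposition is:
Bags: B1 = {1, 2, 4, 6}  B2 = {1, 2, 3, 4}  B3 = {2, 3, 4, 5}  B4 = {1, 2, 4, 8}  B5 = {1, 3, 4, 10}  B6 = {1, 2, 4, 9}  B7 = {1, 2, 4, 7}
Tree: B1–B2, B2–B3, B1–B4, B2–B5, B4–B6, B2–B7
Every bag has size at most 4, so the width is 4 − 1 = 3 and tw(G) ≤ 3. On the other hand G contains the 4-clique {1, 2, 3, 4}. A clique must lie in a single bag of any decomposition, so no decomposition can have width below 3. Combining the bounds, tw(G) = 3.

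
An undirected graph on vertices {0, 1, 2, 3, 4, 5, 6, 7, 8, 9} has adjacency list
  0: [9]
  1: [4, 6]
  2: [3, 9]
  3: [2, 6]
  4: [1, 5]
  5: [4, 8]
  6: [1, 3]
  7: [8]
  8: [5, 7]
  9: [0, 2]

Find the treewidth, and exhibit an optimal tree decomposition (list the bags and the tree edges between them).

Treewidth 1.
One optimal decomposition is:
Bags: B1 = {7, 8}  B2 = {5, 8}  B3 = {4, 5}  B4 = {1, 4}  B5 = {1, 6}  B6 = {3, 6}  B7 = {2, 3}  B8 = {2, 9}  B9 = {0, 9}
Tree: B1–B2, B2–B3, B3–B4, B4–B5, B5–B6, B6–B7, B7–B8, B8–B9

Each bag holds 2 vertices, so the decomposition has width 1, which upper-bounds the treewidth. Since G has at least one edge (e.g. 7–8), it is not an edgeless graph, so tw(G) ≥ 1. Therefore the treewidth is 1.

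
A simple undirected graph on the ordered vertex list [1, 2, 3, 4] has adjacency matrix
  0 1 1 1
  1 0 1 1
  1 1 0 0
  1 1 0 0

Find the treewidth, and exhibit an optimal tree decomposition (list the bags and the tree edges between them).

Treewidth 2.
Bags: B1 = {1, 2, 4}  B2 = {1, 2, 3}
Tree: B1–B2

Every bag has size at most 3, so the width is 3 − 1 = 2 and tw(G) ≤ 2. For the lower bound, the 3 vertices {1, 2, 3} are pairwise adjacent, and any tree decomposition puts a clique entirely inside one bag — forcing width ≥ 2. Hence tw(G) = 2 exactly.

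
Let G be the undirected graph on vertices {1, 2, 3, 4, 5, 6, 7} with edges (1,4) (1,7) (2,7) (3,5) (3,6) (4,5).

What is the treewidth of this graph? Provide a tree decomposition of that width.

Treewidth 1.
One such decomposition:
Bags: B1 = {2, 7}  B2 = {1, 7}  B3 = {1, 4}  B4 = {4, 5}  B5 = {3, 5}  B6 = {3, 6}
Tree: B1–B2, B2–B3, B3–B4, B4–B5, B5–B6

The largest bag has 2 vertices, giving width 1; this decomposition certifies tw(G) ≤ 1. Since G has at least one edge (e.g. 2–7), it is not an edgeless graph, so tw(G) ≥ 1. Combining the bounds, tw(G) = 1.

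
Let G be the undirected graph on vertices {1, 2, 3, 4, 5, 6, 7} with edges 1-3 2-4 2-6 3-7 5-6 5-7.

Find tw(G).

1

A width-1 tree decomposition is:
Bags: B1 = {1, 3}  B2 = {3, 7}  B3 = {5, 7}  B4 = {5, 6}  B5 = {2, 6}  B6 = {2, 4}
Tree: B1–B2, B2–B3, B3–B4, B4–B5, B5–B6
Every bag has size at most 2, so the width is 2 − 1 = 1 and tw(G) ≤ 1. Any graph with an edge has treewidth ≥ 1, and G has the edge 1–3. Therefore the treewidth is 1.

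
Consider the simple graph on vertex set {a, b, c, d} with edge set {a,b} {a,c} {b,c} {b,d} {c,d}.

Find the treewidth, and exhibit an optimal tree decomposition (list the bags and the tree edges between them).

Every bag has size at most 3, so the width is 3 − 1 = 2 and tw(G) ≤ 2. On the other hand G contains the 3-clique {b, c, d}. A clique must lie in a single bag of any decomposition, so no decomposition can have width below 2. Combining the bounds, tw(G) = 2.

Treewidth 2.
One optimal decomposition is:
Bags: B1 = {b, c, d}  B2 = {a, b, c}
Tree: B1–B2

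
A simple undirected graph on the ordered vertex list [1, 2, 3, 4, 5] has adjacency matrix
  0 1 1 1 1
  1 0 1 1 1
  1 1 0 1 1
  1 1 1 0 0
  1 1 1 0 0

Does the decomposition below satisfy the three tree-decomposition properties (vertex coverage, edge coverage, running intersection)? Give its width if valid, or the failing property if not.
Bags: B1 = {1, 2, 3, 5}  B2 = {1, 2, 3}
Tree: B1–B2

No — vertex 4 appears in no bag.

A tree decomposition must satisfy three properties: every vertex lies in some bag; for every edge, both endpoints lie together in some bag; and for every vertex, the bags containing it form a connected subtree. Here vertex 4 appears in no bag, so the decomposition is invalid.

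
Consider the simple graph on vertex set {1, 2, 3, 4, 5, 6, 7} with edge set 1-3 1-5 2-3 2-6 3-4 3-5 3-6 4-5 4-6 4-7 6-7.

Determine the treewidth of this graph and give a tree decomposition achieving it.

Treewidth 2.
One optimal decomposition is:
Bags: B1 = {3, 4, 6}  B2 = {3, 4, 5}  B3 = {1, 3, 5}  B4 = {2, 3, 6}  B5 = {4, 6, 7}
Tree: B1–B2, B2–B3, B1–B4, B1–B5

Every bag has size at most 3, so the width is 3 − 1 = 2 and tw(G) ≤ 2. Conversely, {1, 3, 5} is a clique of size 3, and the vertices of any clique must share a bag in every tree decomposition; so some bag has ≥ 3 vertices and tw(G) ≥ 2. Combining the bounds, tw(G) = 2.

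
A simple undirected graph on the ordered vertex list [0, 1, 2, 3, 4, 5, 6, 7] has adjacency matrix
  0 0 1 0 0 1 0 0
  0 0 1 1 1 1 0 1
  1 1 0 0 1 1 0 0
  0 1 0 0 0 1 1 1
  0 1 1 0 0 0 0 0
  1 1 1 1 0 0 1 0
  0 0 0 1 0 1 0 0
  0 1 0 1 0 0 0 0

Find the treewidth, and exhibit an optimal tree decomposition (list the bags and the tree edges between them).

Treewidth 2.
Bags: B1 = {1, 3, 7}  B2 = {1, 3, 5}  B3 = {1, 2, 5}  B4 = {1, 2, 4}  B5 = {3, 5, 6}  B6 = {0, 2, 5}
Tree: B1–B2, B2–B3, B3–B4, B2–B5, B3–B6

Every bag has size at most 3, so the width is 3 − 1 = 2 and tw(G) ≤ 2. On the other hand G contains the 3-clique {0, 2, 5}. A clique must lie in a single bag of any decomposition, so no decomposition can have width below 2. The upper and lower bounds meet at 2, so that is the treewidth.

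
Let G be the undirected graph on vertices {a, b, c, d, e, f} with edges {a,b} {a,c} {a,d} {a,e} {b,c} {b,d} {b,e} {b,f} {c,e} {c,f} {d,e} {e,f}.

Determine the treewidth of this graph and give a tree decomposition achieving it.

Treewidth 3.
Bags: B1 = {a, b, c, e}  B2 = {a, b, d, e}  B3 = {b, c, e, f}
Tree: B1–B2, B1–B3

Each bag holds 4 vertices, so the decomposition has width 3, which upper-bounds the treewidth. On the other hand G contains the 4-clique {a, b, d, e}. A clique must lie in a single bag of any decomposition, so no decomposition can have width below 3. Hence tw(G) = 3 exactly.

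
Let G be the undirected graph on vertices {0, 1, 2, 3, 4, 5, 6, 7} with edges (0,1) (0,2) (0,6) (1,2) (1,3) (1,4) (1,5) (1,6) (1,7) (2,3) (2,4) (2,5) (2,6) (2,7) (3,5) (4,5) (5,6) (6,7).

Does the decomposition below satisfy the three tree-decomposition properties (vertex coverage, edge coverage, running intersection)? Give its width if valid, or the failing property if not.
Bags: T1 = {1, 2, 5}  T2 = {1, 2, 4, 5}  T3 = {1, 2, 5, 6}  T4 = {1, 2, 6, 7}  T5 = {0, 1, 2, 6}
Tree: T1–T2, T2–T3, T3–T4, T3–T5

No — vertex 3 appears in no bag.

A tree decomposition must satisfy three properties: every vertex lies in some bag; for every edge, both endpoints lie together in some bag; and for every vertex, the bags containing it form a connected subtree. Here vertex 3 appears in no bag, so the decomposition is invalid.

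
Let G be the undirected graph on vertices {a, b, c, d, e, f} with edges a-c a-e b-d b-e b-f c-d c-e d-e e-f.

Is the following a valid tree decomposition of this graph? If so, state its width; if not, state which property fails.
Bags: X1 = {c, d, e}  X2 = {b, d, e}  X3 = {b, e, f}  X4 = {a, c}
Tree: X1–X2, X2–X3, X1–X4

A tree decomposition must satisfy three properties: every vertex lies in some bag; for every edge, both endpoints lie together in some bag; and for every vertex, the bags containing it form a connected subtree. Here edge (e,a) lies in no bag, so the decomposition is invalid.

No — edge (e,a) lies in no bag.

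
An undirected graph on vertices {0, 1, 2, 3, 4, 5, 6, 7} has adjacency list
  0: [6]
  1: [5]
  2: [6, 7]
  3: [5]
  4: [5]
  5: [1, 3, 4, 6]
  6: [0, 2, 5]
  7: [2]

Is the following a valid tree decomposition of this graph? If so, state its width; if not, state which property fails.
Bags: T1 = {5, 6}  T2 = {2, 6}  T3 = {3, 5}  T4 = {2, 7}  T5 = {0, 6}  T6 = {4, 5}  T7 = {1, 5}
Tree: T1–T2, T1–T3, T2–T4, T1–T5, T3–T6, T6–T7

Yes; width 1.

Every vertex of G appears in some bag (union = {0, 1, 2, 3, 4, 5, 6, 7}); every edge is covered by a bag; and for each vertex v the set of bags containing v is connected in the bag tree. The decomposition is therefore valid. The largest bag has 2 vertices, so the width is 1.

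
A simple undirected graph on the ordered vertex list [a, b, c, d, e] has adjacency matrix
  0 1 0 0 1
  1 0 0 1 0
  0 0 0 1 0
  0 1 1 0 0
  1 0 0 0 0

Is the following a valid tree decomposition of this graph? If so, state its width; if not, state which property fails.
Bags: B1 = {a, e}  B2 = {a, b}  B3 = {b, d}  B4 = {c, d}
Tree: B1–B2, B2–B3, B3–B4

Yes; width 1.

Vertex coverage: the bags together contain {a, b, c, d, e}, the full vertex set. Edge coverage: each edge of G has both endpoints in at least one bag. Running intersection: for every vertex, the bags containing it form a connected subtree. All three properties hold, so this is a valid tree decomposition of width max|bag| − 1 = 1, and hence tw(G) ≤ 1.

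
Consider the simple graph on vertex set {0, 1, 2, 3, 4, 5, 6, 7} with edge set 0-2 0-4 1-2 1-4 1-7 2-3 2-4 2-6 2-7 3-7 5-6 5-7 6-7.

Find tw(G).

A width-2 tree decomposition is:
Bags: B1 = {1, 2, 7}  B2 = {2, 6, 7}  B3 = {5, 6, 7}  B4 = {1, 2, 4}  B5 = {0, 2, 4}  B6 = {2, 3, 7}
Tree: B1–B2, B2–B3, B1–B4, B4–B5, B1–B6
Every bag has size at most 3, so the width is 3 − 1 = 2 and tw(G) ≤ 2. Conversely, {0, 2, 4} is a clique of size 3, and the vertices of any clique must share a bag in every tree decomposition; so some bag has ≥ 3 vertices and tw(G) ≥ 2. Hence tw(G) = 2 exactly.

2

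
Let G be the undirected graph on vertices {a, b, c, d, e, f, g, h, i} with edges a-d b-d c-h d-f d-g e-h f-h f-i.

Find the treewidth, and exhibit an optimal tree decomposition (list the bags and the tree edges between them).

Each bag holds 2 vertices, so the decomposition has width 1, which upper-bounds the treewidth. Any graph with an edge has treewidth ≥ 1, and G has the edge d–f. The upper and lower bounds meet at 1, so that is the treewidth.

Treewidth 1.
One optimal decomposition is:
Bags: B1 = {d, f}  B2 = {b, d}  B3 = {a, d}  B4 = {f, h}  B5 = {d, g}  B6 = {f, i}  B7 = {e, h}  B8 = {c, h}
Tree: B1–B2, B2–B3, B1–B4, B1–B5, B1–B6, B4–B7, B4–B8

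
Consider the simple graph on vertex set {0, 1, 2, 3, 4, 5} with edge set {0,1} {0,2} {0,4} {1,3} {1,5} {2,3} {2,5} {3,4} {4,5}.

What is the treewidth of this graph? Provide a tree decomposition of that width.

Each bag holds 4 vertices, so the decomposition has width 3, which upper-bounds the treewidth. For the lower bound: the 4 vertex sets {0,2}, {1,3}, {4}, {5} are disjoint, each induces a connected subgraph, and every pair is joined by at least one edge of G. Contracting each set to a single vertex therefore yields K_{4} as a minor, and since treewidth is minor-monotone, tw(G) ≥ tw(K_{4}) = 3. Therefore the treewidth is 3.

Treewidth 3.
Bags: B1 = {0, 1, 2, 4}  B2 = {1, 2, 3, 4}  B3 = {1, 2, 4, 5}
Tree: B1–B2, B2–B3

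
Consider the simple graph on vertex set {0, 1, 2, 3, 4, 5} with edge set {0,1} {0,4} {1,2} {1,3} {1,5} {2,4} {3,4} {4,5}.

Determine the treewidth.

A width-2 tree decomposition is:
Bags: B1 = {1, 3, 4}  B2 = {0, 1, 4}  B3 = {1, 4, 5}  B4 = {1, 2, 4}
Tree: B1–B2, B2–B3, B3–B4
Every bag has size at most 3, so the width is 3 − 1 = 2 and tw(G) ≤ 2. Since 3–4–0–1–3 is a cycle in G, G is not acyclic. Forests are exactly the graphs of treewidth ≤ 1, so tw(G) ≥ 2. Therefore the treewidth is 2.

2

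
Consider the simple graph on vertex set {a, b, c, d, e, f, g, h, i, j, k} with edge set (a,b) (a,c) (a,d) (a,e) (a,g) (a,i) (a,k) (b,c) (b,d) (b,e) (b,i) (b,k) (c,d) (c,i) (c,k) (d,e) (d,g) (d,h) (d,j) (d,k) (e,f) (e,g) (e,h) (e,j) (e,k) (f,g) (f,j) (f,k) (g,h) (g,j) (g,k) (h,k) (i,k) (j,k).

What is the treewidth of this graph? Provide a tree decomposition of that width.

Treewidth 4.
Bags: B1 = {a, b, d, e, k}  B2 = {a, d, e, g, k}  B3 = {d, e, g, j, k}  B4 = {d, e, g, h, k}  B5 = {a, b, c, d, k}  B6 = {e, f, g, j, k}  B7 = {a, b, c, i, k}
Tree: B1–B2, B2–B3, B3–B4, B1–B5, B3–B6, B5–B7

Every bag has size at most 5, so the width is 5 − 1 = 4 and tw(G) ≤ 4. For the lower bound, the 5 vertices {d, e, g, j, k} are pairwise adjacent, and any tree decomposition puts a clique entirely inside one bag — forcing width ≥ 4. Combining the bounds, tw(G) = 4.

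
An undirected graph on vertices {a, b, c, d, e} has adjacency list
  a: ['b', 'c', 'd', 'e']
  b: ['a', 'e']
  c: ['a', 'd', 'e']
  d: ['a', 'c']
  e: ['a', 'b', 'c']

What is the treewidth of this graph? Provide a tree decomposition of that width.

Treewidth 2.
Bags: B1 = {a, b, e}  B2 = {a, c, e}  B3 = {a, c, d}
Tree: B1–B2, B2–B3

The largest bag has 3 vertices, giving width 2; this decomposition certifies tw(G) ≤ 2. For the lower bound, the 3 vertices {a, c, d} are pairwise adjacent, and any tree decomposition puts a clique entirely inside one bag — forcing width ≥ 2. The upper and lower bounds meet at 2, so that is the treewidth.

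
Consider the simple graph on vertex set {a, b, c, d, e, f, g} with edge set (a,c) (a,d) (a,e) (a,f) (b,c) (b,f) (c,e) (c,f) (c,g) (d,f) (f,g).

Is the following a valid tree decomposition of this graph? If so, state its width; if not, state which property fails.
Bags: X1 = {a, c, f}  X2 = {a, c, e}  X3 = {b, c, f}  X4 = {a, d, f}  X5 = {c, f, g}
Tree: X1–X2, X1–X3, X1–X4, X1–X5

Checking the three conditions: (i) the bags cover all of {a, b, c, d, e, f, g}; (ii) for each edge, some bag contains both endpoints; (iii) the bags containing any fixed vertex form a subtree. All hold, so the decomposition is valid with width 3 − 1 = 2.

Yes; width 2.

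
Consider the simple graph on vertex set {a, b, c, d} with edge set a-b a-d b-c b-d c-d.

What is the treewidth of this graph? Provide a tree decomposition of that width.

The largest bag has 3 vertices, giving width 2; this decomposition certifies tw(G) ≤ 2. Conversely, {b, c, d} is a clique of size 3, and the vertices of any clique must share a bag in every tree decomposition; so some bag has ≥ 3 vertices and tw(G) ≥ 2. Therefore the treewidth is 2.

Treewidth 2.
One such decomposition:
Bags: B1 = {a, b, d}  B2 = {b, c, d}
Tree: B1–B2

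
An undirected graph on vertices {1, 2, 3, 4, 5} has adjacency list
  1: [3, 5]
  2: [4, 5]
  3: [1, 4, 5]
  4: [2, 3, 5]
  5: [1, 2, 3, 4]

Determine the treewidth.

A width-2 tree decomposition is:
Bags: B1 = {3, 4, 5}  B2 = {2, 4, 5}  B3 = {1, 3, 5}
Tree: B1–B2, B1–B3
Each bag holds 3 vertices, so the decomposition has width 2, which upper-bounds the treewidth. For the lower bound, the 3 vertices {2, 4, 5} are pairwise adjacent, and any tree decomposition puts a clique entirely inside one bag — forcing width ≥ 2. The upper and lower bounds meet at 2, so that is the treewidth.

2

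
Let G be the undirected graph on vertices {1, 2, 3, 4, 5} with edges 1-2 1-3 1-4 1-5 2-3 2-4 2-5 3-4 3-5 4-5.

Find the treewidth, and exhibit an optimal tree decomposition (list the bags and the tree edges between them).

Treewidth 4.
Bags: B1 = {1, 2, 3, 4, 5}
Tree: (single bag)

A single bag containing all 5 vertices is trivially a valid decomposition of width 4. For the lower bound, the 5 vertices {1, 2, 3, 4, 5} are pairwise adjacent, and any tree decomposition puts a clique entirely inside one bag — forcing width ≥ 4. The upper and lower bounds meet at 4, so that is the treewidth.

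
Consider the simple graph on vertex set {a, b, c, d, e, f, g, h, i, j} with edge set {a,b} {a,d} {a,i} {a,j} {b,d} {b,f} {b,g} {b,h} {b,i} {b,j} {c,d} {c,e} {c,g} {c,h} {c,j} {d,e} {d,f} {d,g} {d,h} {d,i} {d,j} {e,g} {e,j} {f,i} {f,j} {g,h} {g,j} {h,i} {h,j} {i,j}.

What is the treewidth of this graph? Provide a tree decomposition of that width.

Treewidth 4.
One such decomposition:
Bags: B1 = {c, d, g, h, j}  B2 = {b, d, g, h, j}  B3 = {b, d, h, i, j}  B4 = {b, d, f, i, j}  B5 = {c, d, e, g, j}  B6 = {a, b, d, i, j}
Tree: B1–B2, B2–B3, B3–B4, B1–B5, B3–B6

Each bag holds 5 vertices, so the decomposition has width 4, which upper-bounds the treewidth. On the other hand G contains the 5-clique {c, d, e, g, j}. A clique must lie in a single bag of any decomposition, so no decomposition can have width below 4. Therefore the treewidth is 4.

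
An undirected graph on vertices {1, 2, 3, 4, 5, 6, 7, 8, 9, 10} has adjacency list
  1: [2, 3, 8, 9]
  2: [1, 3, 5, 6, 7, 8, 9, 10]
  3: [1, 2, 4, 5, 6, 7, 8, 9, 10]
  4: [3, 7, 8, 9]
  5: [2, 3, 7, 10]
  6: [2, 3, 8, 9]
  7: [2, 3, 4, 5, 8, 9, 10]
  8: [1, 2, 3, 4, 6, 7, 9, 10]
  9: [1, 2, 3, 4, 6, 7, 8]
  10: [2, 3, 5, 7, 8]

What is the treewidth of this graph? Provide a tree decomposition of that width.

Every bag has size at most 5, so the width is 5 − 1 = 4 and tw(G) ≤ 4. On the other hand G contains the 5-clique {1, 2, 3, 8, 9}. A clique must lie in a single bag of any decomposition, so no decomposition can have width below 4. Combining the bounds, tw(G) = 4.

Treewidth 4.
One optimal decomposition is:
Bags: B1 = {2, 3, 7, 8, 9}  B2 = {2, 3, 7, 8, 10}  B3 = {3, 4, 7, 8, 9}  B4 = {2, 3, 6, 8, 9}  B5 = {1, 2, 3, 8, 9}  B6 = {2, 3, 5, 7, 10}
Tree: B1–B2, B1–B3, B1–B4, B1–B5, B2–B6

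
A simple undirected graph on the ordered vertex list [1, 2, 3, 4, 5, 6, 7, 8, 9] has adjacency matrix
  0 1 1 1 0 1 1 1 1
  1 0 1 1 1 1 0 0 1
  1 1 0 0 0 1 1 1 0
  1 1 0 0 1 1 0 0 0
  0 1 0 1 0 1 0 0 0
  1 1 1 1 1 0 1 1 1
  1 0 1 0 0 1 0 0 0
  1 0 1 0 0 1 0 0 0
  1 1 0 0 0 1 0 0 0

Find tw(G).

A width-3 tree decomposition is:
Bags: B1 = {1, 3, 6, 7}  B2 = {1, 2, 3, 6}  B3 = {1, 2, 6, 9}  B4 = {1, 3, 6, 8}  B5 = {1, 2, 4, 6}  B6 = {2, 4, 5, 6}
Tree: B1–B2, B2–B3, B2–B4, B3–B5, B5–B6
Every bag has size at most 4, so the width is 4 − 1 = 3 and tw(G) ≤ 3. On the other hand G contains the 4-clique {1, 3, 6, 8}. A clique must lie in a single bag of any decomposition, so no decomposition can have width below 3. Therefore the treewidth is 3.

3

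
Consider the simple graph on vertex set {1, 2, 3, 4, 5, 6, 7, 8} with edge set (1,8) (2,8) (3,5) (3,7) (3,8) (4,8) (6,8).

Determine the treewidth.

1

A width-1 tree decomposition is:
Bags: B1 = {1, 8}  B2 = {3, 8}  B3 = {3, 7}  B4 = {6, 8}  B5 = {3, 5}  B6 = {2, 8}  B7 = {4, 8}
Tree: B1–B2, B2–B3, B1–B4, B2–B5, B2–B6, B1–B7
The largest bag has 2 vertices, giving width 1; this decomposition certifies tw(G) ≤ 1. Since G has at least one edge (e.g. 8–1), it is not an edgeless graph, so tw(G) ≥ 1. Hence tw(G) = 1 exactly.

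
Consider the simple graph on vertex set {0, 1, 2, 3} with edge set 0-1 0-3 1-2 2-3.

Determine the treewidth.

A width-2 tree decomposition is:
Bags: B1 = {0, 1, 3}  B2 = {1, 2, 3}
Tree: B1–B2
Each bag holds 3 vertices, so the decomposition has width 2, which upper-bounds the treewidth. Since 1–0–3–2–1 is a cycle in G, G is not acyclic. Forests are exactly the graphs of treewidth ≤ 1, so tw(G) ≥ 2. Combining the bounds, tw(G) = 2.

2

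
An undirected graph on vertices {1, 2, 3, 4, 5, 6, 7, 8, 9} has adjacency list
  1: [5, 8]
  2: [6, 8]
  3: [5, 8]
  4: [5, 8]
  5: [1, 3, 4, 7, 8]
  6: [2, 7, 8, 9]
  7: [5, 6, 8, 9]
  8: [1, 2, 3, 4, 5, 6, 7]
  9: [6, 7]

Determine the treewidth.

A width-2 tree decomposition is:
Bags: B1 = {4, 5, 8}  B2 = {3, 5, 8}  B3 = {5, 7, 8}  B4 = {1, 5, 8}  B5 = {6, 7, 8}  B6 = {2, 6, 8}  B7 = {6, 7, 9}
Tree: B1–B2, B1–B3, B1–B4, B3–B5, B5–B6, B5–B7
Each bag holds 3 vertices, so the decomposition has width 2, which upper-bounds the treewidth. For the lower bound, the 3 vertices {2, 6, 8} are pairwise adjacent, and any tree decomposition puts a clique entirely inside one bag — forcing width ≥ 2. The upper and lower bounds meet at 2, so that is the treewidth.

2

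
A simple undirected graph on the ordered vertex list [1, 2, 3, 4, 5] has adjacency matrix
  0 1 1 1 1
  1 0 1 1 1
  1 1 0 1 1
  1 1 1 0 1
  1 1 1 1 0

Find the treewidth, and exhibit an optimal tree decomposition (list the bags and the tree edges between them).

Treewidth 4.
One such decomposition:
Bags: B1 = {1, 2, 3, 4, 5}
Tree: (single bag)

A single bag containing all 5 vertices is trivially a valid decomposition of width 4. Conversely, {1, 2, 3, 4, 5} is a clique of size 5, and the vertices of any clique must share a bag in every tree decomposition; so some bag has ≥ 5 vertices and tw(G) ≥ 4. Hence tw(G) = 4 exactly.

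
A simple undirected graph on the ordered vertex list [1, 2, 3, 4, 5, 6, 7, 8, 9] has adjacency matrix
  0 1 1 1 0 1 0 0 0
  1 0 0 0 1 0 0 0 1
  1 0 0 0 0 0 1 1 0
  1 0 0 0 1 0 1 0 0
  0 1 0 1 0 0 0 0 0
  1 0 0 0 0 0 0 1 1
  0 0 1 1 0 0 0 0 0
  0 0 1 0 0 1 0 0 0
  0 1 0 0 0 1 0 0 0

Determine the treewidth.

A width-3 tree decomposition is:
Bags: B1 = {3, 6, 7, 8}  B2 = {1, 3, 6, 7}  B3 = {1, 4, 6, 7}  B4 = {1, 4, 6, 9}  B5 = {1, 2, 4, 9}  B6 = {2, 4, 5, 9}
Tree: B1–B2, B2–B3, B3–B4, B4–B5, B5–B6
Each bag holds 4 vertices, so the decomposition has width 3, which upper-bounds the treewidth. For the lower bound: the 4 vertex sets {3,7,8}, {6}, {1}, {2,4,5,9} are disjoint, each induces a connected subgraph, and every pair is joined by at least one edge of G. Contracting each set to a single vertex therefore yields K_{4} as a minor, and since treewidth is minor-monotone, tw(G) ≥ tw(K_{4}) = 3. Combining the bounds, tw(G) = 3.

3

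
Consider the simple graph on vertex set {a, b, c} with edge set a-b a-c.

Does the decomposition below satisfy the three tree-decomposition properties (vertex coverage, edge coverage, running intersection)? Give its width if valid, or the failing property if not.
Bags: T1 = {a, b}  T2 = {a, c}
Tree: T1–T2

Yes; width 1.

Every vertex of G appears in some bag (union = {a, b, c}); every edge is covered by a bag; and for each vertex v the set of bags containing v is connected in the bag tree. The decomposition is therefore valid. The largest bag has 2 vertices, so the width is 1.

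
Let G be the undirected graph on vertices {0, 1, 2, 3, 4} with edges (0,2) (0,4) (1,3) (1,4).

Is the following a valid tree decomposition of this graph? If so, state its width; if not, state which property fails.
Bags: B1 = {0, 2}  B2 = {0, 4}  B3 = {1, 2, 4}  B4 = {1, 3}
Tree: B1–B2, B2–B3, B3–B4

No — bags containing vertex 2 are not connected in the tree.

A tree decomposition must satisfy three properties: every vertex lies in some bag; for every edge, both endpoints lie together in some bag; and for every vertex, the bags containing it form a connected subtree. Here bags containing vertex 2 are not connected in the tree, so the decomposition is invalid.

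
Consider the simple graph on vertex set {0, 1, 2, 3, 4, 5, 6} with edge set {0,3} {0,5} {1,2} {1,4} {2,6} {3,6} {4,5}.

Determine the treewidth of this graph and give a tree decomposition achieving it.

The largest bag has 3 vertices, giving width 2; this decomposition certifies tw(G) ≤ 2. The edges 2–6–3–0–5–4–1–2 form a cycle, so G is not a tree and its treewidth is at least 2. Combining the bounds, tw(G) = 2.

Treewidth 2.
One optimal decomposition is:
Bags: B1 = {2, 3, 6}  B2 = {0, 2, 3}  B3 = {0, 2, 5}  B4 = {2, 4, 5}  B5 = {1, 2, 4}
Tree: B1–B2, B2–B3, B3–B4, B4–B5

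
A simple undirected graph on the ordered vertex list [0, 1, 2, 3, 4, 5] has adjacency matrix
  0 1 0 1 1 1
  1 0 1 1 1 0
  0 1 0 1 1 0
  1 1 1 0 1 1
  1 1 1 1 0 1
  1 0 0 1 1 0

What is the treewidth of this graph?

A width-3 tree decomposition is:
Bags: B1 = {0, 3, 4, 5}  B2 = {0, 1, 3, 4}  B3 = {1, 2, 3, 4}
Tree: B1–B2, B2–B3
Every bag has size at most 4, so the width is 4 − 1 = 3 and tw(G) ≤ 3. On the other hand G contains the 4-clique {0, 1, 3, 4}. A clique must lie in a single bag of any decomposition, so no decomposition can have width below 3. Hence tw(G) = 3 exactly.

3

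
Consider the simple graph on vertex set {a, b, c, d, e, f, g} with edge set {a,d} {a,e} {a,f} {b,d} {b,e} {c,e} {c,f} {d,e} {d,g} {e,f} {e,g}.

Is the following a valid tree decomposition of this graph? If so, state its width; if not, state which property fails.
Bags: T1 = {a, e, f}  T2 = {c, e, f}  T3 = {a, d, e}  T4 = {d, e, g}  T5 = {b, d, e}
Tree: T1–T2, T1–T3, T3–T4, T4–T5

Every vertex of G appears in some bag (union = {a, b, c, d, e, f, g}); every edge is covered by a bag; and for each vertex v the set of bags containing v is connected in the bag tree. The decomposition is therefore valid. The largest bag has 3 vertices, so the width is 2.

Yes; width 2.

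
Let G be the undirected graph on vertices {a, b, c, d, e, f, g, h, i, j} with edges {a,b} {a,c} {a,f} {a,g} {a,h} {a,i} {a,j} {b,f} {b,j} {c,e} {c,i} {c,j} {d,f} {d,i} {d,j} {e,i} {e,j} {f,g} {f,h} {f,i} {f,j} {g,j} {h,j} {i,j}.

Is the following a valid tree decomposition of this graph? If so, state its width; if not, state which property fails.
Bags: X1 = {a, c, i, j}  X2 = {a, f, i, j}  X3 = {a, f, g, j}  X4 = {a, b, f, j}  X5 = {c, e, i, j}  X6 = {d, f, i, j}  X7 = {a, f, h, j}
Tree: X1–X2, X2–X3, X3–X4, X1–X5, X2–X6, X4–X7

Every vertex of G appears in some bag (union = {a, b, c, d, e, f, g, h, i, j}); every edge is covered by a bag; and for each vertex v the set of bags containing v is connected in the bag tree. The decomposition is therefore valid. The largest bag has 4 vertices, so the width is 3.

Yes; width 3.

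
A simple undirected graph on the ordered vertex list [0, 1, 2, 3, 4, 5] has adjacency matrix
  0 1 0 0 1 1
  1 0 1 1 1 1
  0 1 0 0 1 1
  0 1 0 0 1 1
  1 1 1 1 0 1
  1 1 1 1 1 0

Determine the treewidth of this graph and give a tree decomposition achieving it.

Treewidth 3.
One optimal decomposition is:
Bags: B1 = {1, 2, 4, 5}  B2 = {1, 3, 4, 5}  B3 = {0, 1, 4, 5}
Tree: B1–B2, B2–B3

The largest bag has 4 vertices, giving width 3; this decomposition certifies tw(G) ≤ 3. Conversely, {0, 1, 4, 5} is a clique of size 4, and the vertices of any clique must share a bag in every tree decomposition; so some bag has ≥ 4 vertices and tw(G) ≥ 3. Therefore the treewidth is 3.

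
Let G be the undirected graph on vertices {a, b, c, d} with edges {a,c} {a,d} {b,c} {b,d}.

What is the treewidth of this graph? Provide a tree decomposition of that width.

Treewidth 2.
Bags: B1 = {b, c, d}  B2 = {a, c, d}
Tree: B1–B2

Each bag holds 3 vertices, so the decomposition has width 2, which upper-bounds the treewidth. The edges c–b–d–a–c form a cycle, so G is not a tree and its treewidth is at least 2. The upper and lower bounds meet at 2, so that is the treewidth.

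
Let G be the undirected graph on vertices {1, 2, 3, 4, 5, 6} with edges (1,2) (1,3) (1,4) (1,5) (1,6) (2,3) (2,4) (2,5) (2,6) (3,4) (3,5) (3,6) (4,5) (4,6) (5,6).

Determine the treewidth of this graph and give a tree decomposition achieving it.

A single bag containing all 6 vertices is trivially a valid decomposition of width 5. On the other hand G contains the 6-clique {1, 2, 3, 4, 5, 6}. A clique must lie in a single bag of any decomposition, so no decomposition can have width below 5. Combining the bounds, tw(G) = 5.

Treewidth 5.
One optimal decomposition is:
Bags: B1 = {1, 2, 3, 4, 5, 6}
Tree: (single bag)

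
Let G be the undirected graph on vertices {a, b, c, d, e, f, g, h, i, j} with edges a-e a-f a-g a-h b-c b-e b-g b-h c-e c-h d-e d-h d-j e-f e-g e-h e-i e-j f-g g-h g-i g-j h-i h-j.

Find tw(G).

3

A width-3 tree decomposition is:
Bags: B1 = {a, e, g, h}  B2 = {e, g, h, j}  B3 = {d, e, h, j}  B4 = {b, e, g, h}  B5 = {b, c, e, h}  B6 = {a, e, f, g}  B7 = {e, g, h, i}
Tree: B1–B2, B2–B3, B2–B4, B4–B5, B1–B6, B4–B7
Each bag holds 4 vertices, so the decomposition has width 3, which upper-bounds the treewidth. On the other hand G contains the 4-clique {d, e, h, j}. A clique must lie in a single bag of any decomposition, so no decomposition can have width below 3. Hence tw(G) = 3 exactly.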